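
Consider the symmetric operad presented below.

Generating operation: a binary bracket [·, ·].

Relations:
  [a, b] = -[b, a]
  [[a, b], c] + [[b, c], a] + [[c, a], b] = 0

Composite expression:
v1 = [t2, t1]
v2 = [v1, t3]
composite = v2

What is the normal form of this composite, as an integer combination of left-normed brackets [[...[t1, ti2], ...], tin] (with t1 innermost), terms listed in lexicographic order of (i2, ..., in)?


-[[t1, t2], t3]


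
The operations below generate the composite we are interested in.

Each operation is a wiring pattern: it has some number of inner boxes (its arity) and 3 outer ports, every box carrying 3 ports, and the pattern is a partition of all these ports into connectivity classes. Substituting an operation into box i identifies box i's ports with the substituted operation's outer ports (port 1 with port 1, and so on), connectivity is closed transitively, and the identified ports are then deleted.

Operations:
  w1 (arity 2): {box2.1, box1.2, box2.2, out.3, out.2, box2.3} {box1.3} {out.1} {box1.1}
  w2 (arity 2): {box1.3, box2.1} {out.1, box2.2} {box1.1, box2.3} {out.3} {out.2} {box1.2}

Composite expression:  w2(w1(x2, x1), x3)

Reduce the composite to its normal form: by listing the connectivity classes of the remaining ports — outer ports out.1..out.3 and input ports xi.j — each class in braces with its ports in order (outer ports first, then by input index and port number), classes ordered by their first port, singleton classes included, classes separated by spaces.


{out.1, x3.2} {out.2} {out.3} {x1.1, x1.2, x1.3, x2.2, x3.1} {x2.1} {x2.3} {x3.3}

Connectivity passes through glued w2-boundaries; trace each wire chain.
the subtree at w1 composes to {out.1} {out.2, out.3, x1.1, x1.2, x1.3, x2.2} {x2.1} {x2.3} on (x2, x1); out.j = own outer ports
the subtree at w2 composes to {out.1, x3.2} {out.2} {out.3} {x1.1, x1.2, x1.3, x2.2, x3.1} {x2.1} {x2.3} {x3.3} on (x2, x1, x3); out.j = own outer ports


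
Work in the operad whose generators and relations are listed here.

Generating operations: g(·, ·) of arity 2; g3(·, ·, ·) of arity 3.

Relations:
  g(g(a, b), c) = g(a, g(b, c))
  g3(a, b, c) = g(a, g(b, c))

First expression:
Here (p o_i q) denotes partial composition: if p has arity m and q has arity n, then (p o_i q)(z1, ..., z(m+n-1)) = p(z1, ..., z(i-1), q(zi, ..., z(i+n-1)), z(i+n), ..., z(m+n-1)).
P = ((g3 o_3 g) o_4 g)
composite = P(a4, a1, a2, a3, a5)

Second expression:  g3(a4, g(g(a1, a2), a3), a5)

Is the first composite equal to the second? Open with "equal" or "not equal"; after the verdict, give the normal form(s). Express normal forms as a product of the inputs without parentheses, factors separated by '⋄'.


equal — both sides give a4 ⋄ a1 ⋄ a2 ⋄ a3 ⋄ a5

The first expression reduces to a4 ⋄ a1 ⋄ a2 ⋄ a3 ⋄ a5
The second expression reduces to a4 ⋄ a1 ⋄ a2 ⋄ a3 ⋄ a5
Identical normal forms: equal.


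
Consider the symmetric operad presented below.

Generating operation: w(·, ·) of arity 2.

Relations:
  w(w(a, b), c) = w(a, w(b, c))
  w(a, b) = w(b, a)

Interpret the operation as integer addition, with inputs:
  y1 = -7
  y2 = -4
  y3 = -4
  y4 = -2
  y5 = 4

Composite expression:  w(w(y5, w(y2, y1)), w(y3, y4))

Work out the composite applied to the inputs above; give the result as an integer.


-13

w(y2, y1) = -11
w(y5, w(y2, y1)) = -7
w(y3, y4) = -6
w(w(y5, w(y2, y1)), w(y3, y4)) = -13


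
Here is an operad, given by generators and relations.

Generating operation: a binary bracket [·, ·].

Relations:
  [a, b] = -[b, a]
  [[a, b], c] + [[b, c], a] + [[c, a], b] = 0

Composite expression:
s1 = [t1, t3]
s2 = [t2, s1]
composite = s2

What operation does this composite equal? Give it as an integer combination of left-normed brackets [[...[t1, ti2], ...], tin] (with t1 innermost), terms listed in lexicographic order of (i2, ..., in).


-[[t1, t3], t2]

In the tensor algebra, words opening t1 carry the t1-anchored form.
Composite bracket: [t2, [t1, t3]]
Each bracket splits as ab - ba, giving 4 signed words (2^2 = 4).
Coefficients come from the t1-initial words:
  from t1t3t2, sign -1: term -[[t1, t3], t2]


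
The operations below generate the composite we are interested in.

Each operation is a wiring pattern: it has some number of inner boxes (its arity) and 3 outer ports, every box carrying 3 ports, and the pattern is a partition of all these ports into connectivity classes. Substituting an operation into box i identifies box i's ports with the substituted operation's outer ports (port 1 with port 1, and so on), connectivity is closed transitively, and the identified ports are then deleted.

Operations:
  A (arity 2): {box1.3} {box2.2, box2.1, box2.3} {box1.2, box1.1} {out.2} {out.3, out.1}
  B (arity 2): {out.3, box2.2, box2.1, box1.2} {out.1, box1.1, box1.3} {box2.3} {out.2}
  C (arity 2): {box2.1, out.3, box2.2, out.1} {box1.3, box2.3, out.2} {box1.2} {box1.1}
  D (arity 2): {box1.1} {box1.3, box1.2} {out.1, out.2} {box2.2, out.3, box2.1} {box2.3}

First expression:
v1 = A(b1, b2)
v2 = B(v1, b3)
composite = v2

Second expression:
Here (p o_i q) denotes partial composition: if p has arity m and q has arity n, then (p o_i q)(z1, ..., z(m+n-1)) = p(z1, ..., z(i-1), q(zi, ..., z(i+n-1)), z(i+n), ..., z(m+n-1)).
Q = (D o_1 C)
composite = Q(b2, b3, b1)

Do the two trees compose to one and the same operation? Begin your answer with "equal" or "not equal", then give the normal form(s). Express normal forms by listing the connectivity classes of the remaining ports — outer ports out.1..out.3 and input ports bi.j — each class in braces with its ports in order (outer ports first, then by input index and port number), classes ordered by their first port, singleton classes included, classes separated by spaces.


not equal: they reduce to {out.1} {out.2} {out.3, b3.1, b3.2} {b1.1, b1.2} {b1.3} {b2.1, b2.2, b2.3} {b3.3} and {out.1, out.2} {out.3, b1.1, b1.2} {b1.3} {b2.1} {b2.2} {b2.3, b3.1, b3.2, b3.3}

The first expression reduces to {out.1} {out.2} {out.3, b3.1, b3.2} {b1.1, b1.2} {b1.3} {b2.1, b2.2, b2.3} {b3.3}
The second expression reduces to {out.1, out.2} {out.3, b1.1, b1.2} {b1.3} {b2.1} {b2.2} {b2.3, b3.1, b3.2, b3.3}
The forms do not match — not equal.


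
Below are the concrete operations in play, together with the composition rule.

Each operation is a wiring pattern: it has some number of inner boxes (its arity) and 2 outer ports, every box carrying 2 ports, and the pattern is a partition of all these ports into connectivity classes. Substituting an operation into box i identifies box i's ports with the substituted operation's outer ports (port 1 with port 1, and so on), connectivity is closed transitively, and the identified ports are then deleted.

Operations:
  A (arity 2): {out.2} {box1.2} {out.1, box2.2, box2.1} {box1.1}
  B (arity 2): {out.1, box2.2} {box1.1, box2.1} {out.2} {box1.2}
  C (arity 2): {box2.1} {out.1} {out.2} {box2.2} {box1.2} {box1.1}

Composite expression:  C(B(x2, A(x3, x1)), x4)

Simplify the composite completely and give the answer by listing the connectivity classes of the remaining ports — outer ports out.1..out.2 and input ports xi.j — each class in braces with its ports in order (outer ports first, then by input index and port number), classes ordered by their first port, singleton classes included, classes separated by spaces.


{out.1} {out.2} {x1.1, x1.2, x2.1} {x2.2} {x3.1} {x3.2} {x4.1} {x4.2}

After gluing at C, chains via deleted ports link the x-ports.
A over (x3, x1) gives {out.1, x1.1, x1.2} {out.2} {x3.1} {x3.2}, out.j being that stage's outer ports
B over (x2, x3, x1) gives {out.1} {out.2} {x1.1, x1.2, x2.1} {x2.2} {x3.1} {x3.2}, out.j being that stage's outer ports
C over (x2, x3, x1, x4) gives {out.1} {out.2} {x1.1, x1.2, x2.1} {x2.2} {x3.1} {x3.2} {x4.1} {x4.2}, out.j being that stage's outer ports


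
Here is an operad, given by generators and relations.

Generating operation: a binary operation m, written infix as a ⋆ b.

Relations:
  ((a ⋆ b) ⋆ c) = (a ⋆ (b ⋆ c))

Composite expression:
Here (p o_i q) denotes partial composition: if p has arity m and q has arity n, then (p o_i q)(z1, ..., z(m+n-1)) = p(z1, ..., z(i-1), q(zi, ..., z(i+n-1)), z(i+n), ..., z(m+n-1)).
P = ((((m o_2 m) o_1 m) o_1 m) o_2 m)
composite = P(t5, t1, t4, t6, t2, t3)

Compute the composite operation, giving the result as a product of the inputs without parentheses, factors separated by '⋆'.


t5 ⋆ t1 ⋆ t4 ⋆ t6 ⋆ t2 ⋆ t3

Key point: m is associative — brackets drop, the t-order remains.
(t1 ⋆ t4) reduces to t1 ⋆ t4
(t5 ⋆ (t1 ⋆ t4)) reduces to t5 ⋆ t1 ⋆ t4
((t5 ⋆ (t1 ⋆ t4)) ⋆ t6) reduces to t5 ⋆ t1 ⋆ t4 ⋆ t6
(t2 ⋆ t3) reduces to t2 ⋆ t3
(((t5 ⋆ (t1 ⋆ t4)) ⋆ t6) ⋆ (t2 ⋆ t3)) reduces to t5 ⋆ t1 ⋆ t4 ⋆ t6 ⋆ t2 ⋆ t3


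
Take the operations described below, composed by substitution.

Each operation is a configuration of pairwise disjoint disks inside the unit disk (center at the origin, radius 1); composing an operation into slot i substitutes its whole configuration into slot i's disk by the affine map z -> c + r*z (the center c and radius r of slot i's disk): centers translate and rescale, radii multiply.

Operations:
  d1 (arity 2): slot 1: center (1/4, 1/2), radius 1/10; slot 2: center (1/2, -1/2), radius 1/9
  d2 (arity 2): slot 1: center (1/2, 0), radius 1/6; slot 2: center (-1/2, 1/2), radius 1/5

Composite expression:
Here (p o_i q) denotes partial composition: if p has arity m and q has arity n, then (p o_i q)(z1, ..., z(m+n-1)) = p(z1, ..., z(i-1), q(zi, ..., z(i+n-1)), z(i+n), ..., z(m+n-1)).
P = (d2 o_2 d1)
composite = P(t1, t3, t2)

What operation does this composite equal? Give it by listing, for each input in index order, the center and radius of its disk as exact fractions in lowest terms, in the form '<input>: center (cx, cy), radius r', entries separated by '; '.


t1: center (1/2, 0), radius 1/6; t2: center (-2/5, 2/5), radius 1/45; t3: center (-9/20, 3/5), radius 1/50


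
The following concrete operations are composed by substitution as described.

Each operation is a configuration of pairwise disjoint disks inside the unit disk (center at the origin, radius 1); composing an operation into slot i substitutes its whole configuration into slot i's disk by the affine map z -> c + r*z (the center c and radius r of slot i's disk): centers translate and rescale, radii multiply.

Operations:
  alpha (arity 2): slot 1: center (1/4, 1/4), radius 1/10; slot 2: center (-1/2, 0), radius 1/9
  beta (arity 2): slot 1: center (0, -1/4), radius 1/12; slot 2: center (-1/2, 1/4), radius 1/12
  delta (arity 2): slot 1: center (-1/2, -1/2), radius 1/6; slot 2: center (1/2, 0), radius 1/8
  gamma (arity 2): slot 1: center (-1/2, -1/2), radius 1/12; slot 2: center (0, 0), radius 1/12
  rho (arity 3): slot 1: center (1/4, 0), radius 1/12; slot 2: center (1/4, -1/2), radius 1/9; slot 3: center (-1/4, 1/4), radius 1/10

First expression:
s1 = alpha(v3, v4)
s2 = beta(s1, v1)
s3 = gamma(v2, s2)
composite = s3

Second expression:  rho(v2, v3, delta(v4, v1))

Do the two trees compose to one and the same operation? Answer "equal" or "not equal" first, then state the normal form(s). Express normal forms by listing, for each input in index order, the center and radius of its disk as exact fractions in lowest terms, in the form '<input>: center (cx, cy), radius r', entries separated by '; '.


not equal; first: v1: center (-1/24, 1/48), radius 1/144; v2: center (-1/2, -1/2), radius 1/12; v3: center (1/576, -11/576), radius 1/1440; v4: center (-1/288, -1/48), radius 1/1296; second: v1: center (-1/5, 1/4), radius 1/80; v2: center (1/4, 0), radius 1/12; v3: center (1/4, -1/2), radius 1/9; v4: center (-3/10, 1/5), radius 1/60


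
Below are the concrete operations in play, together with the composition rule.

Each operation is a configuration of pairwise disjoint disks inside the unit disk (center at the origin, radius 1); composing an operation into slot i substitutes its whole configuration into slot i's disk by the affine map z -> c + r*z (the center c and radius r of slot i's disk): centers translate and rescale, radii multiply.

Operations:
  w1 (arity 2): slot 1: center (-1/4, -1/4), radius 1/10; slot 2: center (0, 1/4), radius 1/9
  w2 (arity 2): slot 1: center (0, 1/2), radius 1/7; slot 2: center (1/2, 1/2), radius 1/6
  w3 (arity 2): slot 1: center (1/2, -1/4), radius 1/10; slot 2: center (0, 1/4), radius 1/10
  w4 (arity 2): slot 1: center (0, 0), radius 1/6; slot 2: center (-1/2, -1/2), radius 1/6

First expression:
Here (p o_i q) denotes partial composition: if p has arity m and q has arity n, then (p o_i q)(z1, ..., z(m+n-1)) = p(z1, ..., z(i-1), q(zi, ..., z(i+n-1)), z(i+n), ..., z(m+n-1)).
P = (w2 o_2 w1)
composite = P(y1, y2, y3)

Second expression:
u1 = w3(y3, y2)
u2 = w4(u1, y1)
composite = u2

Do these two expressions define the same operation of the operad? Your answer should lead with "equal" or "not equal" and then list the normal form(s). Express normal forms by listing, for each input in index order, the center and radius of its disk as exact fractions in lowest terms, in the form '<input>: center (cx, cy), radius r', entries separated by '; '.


not equal: they reduce to y1: center (0, 1/2), radius 1/7; y2: center (11/24, 11/24), radius 1/60; y3: center (1/2, 13/24), radius 1/54 and y1: center (-1/2, -1/2), radius 1/6; y2: center (0, 1/24), radius 1/60; y3: center (1/12, -1/24), radius 1/60

In normal form, the first expression is y1: center (0, 1/2), radius 1/7; y2: center (11/24, 11/24), radius 1/60; y3: center (1/2, 13/24), radius 1/54
In normal form, the second expression is y1: center (-1/2, -1/2), radius 1/6; y2: center (0, 1/24), radius 1/60; y3: center (1/12, -1/24), radius 1/60
Different reductions; not equal.


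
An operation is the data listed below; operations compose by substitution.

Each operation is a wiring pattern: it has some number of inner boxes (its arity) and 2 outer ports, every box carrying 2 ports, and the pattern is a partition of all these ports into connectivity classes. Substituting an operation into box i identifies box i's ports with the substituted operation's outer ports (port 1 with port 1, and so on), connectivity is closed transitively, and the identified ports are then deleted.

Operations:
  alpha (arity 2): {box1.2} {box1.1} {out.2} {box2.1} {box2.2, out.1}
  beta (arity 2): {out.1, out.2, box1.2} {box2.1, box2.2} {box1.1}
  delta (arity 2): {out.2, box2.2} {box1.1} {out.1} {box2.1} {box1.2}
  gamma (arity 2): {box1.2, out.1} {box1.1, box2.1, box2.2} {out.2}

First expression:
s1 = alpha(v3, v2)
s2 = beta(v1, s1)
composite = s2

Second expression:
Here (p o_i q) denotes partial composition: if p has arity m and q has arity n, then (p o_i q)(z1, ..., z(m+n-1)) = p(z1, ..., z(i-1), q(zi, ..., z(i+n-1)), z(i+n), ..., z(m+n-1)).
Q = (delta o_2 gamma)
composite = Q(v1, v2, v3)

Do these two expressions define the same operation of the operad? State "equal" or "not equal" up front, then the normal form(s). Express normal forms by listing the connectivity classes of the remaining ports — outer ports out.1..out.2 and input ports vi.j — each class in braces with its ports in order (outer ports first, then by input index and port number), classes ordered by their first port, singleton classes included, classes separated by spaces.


The first expression reduces to {out.1, out.2, v1.2} {v1.1} {v2.1} {v2.2} {v3.1} {v3.2}
The second expression reduces to {out.1} {out.2} {v1.1} {v1.2} {v2.1, v3.1, v3.2} {v2.2}
The normal forms differ: not equal.

not equal: they reduce to {out.1, out.2, v1.2} {v1.1} {v2.1} {v2.2} {v3.1} {v3.2} and {out.1} {out.2} {v1.1} {v1.2} {v2.1, v3.1, v3.2} {v2.2}


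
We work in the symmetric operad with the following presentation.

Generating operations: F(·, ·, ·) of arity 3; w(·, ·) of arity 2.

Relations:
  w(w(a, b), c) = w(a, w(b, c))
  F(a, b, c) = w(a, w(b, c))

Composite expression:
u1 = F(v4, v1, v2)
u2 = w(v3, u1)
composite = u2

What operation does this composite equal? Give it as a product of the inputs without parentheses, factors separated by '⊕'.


v3 ⊕ v4 ⊕ v1 ⊕ v2

Key point: w is associative — brackets drop, the v-order remains.
F(v4, v1, v2) flattens to v4 ⊕ v1 ⊕ v2
w(v3, F(v4, v1, v2)) flattens to v3 ⊕ v4 ⊕ v1 ⊕ v2


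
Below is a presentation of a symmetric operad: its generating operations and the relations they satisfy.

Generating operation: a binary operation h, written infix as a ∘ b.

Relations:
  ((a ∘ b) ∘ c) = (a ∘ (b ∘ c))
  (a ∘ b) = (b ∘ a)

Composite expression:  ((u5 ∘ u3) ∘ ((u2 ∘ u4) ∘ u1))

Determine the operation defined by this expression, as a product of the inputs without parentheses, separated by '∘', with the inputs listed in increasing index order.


u1 ∘ u2 ∘ u3 ∘ u4 ∘ u5

Key point: h commutes, so take the u-inputs in any fixed order.
(u5 ∘ u3) collapses to u5 ∘ u3
(u2 ∘ u4) collapses to u2 ∘ u4
((u2 ∘ u4) ∘ u1) collapses to u2 ∘ u4 ∘ u1
((u5 ∘ u3) ∘ ((u2 ∘ u4) ∘ u1)) collapses to u5 ∘ u3 ∘ u2 ∘ u4 ∘ u1
reordering the factors by index: u1 ∘ u2 ∘ u3 ∘ u4 ∘ u5


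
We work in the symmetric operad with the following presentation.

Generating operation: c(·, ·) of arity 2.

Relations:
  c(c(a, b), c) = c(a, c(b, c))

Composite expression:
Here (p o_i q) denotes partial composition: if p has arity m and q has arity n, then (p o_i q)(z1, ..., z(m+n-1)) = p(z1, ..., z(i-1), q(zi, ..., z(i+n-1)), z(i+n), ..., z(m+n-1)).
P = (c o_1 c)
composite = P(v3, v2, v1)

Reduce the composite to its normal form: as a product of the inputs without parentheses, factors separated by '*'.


The c-tree's shape is irrelevant; the v-reading-order decides.
c(v3, v2) spells out as v3 * v2
c(c(v3, v2), v1) spells out as v3 * v2 * v1

v3 * v2 * v1


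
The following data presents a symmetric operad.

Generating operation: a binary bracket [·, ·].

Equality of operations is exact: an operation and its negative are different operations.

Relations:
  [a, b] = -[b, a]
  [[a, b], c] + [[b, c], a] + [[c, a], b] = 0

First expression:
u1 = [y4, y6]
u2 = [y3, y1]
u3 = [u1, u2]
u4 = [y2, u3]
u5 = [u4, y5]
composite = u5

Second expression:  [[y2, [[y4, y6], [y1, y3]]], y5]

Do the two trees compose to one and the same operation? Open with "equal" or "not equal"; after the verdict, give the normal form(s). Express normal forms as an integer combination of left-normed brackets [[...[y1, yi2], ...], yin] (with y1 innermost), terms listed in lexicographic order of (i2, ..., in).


not equal; the first gives -[[[[[y1, y3], y4], y6], y2], y5] + [[[[[y1, y3], y6], y4], y2], y5] and the second [[[[[y1, y3], y4], y6], y2], y5] - [[[[[y1, y3], y6], y4], y2], y5]

The first expression, normalized: -[[[[[y1, y3], y4], y6], y2], y5] + [[[[[y1, y3], y6], y4], y2], y5]
The second expression, normalized: [[[[[y1, y3], y4], y6], y2], y5] - [[[[[y1, y3], y6], y4], y2], y5]
The forms do not match — not equal.


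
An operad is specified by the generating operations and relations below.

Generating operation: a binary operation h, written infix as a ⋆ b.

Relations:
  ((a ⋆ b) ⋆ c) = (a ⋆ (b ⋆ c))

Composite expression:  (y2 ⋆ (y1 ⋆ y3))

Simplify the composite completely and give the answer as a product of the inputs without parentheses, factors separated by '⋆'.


y2 ⋆ y1 ⋆ y3

Key point: h is associative — brackets drop, the y-order remains.
(y1 ⋆ y3) spells out as y1 ⋆ y3
(y2 ⋆ (y1 ⋆ y3)) spells out as y2 ⋆ y1 ⋆ y3


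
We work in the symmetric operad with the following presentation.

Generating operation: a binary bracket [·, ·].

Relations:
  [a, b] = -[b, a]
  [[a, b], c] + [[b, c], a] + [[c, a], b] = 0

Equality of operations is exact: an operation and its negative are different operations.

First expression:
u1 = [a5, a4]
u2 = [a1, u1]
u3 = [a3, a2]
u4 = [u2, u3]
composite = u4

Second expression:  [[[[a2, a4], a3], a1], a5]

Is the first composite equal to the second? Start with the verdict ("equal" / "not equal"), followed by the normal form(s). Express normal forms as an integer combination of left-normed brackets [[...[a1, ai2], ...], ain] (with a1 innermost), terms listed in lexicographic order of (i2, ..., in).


In normal form, the first expression is [[[[a1, a4], a5], a2], a3] - [[[[a1, a4], a5], a3], a2] - [[[[a1, a5], a4], a2], a3] + [[[[a1, a5], a4], a3], a2]
In normal form, the second expression is -[[[[a1, a2], a4], a3], a5] + [[[[a1, a3], a2], a4], a5] - [[[[a1, a3], a4], a2], a5] + [[[[a1, a4], a2], a3], a5]
The forms do not match — not equal.

not equal: they reduce to [[[[a1, a4], a5], a2], a3] - [[[[a1, a4], a5], a3], a2] - [[[[a1, a5], a4], a2], a3] + [[[[a1, a5], a4], a3], a2] and -[[[[a1, a2], a4], a3], a5] + [[[[a1, a3], a2], a4], a5] - [[[[a1, a3], a4], a2], a5] + [[[[a1, a4], a2], a3], a5]


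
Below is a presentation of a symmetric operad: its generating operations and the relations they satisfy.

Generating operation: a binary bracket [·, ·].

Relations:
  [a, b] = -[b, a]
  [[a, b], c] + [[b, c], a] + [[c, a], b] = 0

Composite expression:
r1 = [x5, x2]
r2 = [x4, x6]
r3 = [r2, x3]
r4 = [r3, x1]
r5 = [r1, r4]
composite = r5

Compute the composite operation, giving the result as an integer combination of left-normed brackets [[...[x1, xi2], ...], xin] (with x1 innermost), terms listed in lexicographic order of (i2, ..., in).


[[[[[x1, x3], x4], x6], x2], x5] - [[[[[x1, x3], x4], x6], x5], x2] - [[[[[x1, x3], x6], x4], x2], x5] + [[[[[x1, x3], x6], x4], x5], x2] - [[[[[x1, x4], x6], x3], x2], x5] + [[[[[x1, x4], x6], x3], x5], x2] + [[[[[x1, x6], x4], x3], x2], x5] - [[[[[x1, x6], x4], x3], x5], x2]

In the tensor algebra, words opening x1 carry the x1-anchored form.
Composite bracket: [[x5, x2], [[[x4, x6], x3], x1]]
Expanding via [a, b] = ab - ba: 32 signed words (2^5 = 32).
Words beginning with x1 determine it all:
  the word x1x3x4x6x2x5 carries sign +1 and contributes +[[[[[x1, x3], x4], x6], x2], x5]
  the word x1x3x4x6x5x2 carries sign -1 and contributes -[[[[[x1, x3], x4], x6], x5], x2]
  the word x1x3x6x4x2x5 carries sign -1 and contributes -[[[[[x1, x3], x6], x4], x2], x5]
  the word x1x3x6x4x5x2 carries sign +1 and contributes +[[[[[x1, x3], x6], x4], x5], x2]
  the word x1x4x6x3x2x5 carries sign -1 and contributes -[[[[[x1, x4], x6], x3], x2], x5]
  the word x1x4x6x3x5x2 carries sign +1 and contributes +[[[[[x1, x4], x6], x3], x5], x2]
  the word x1x6x4x3x2x5 carries sign +1 and contributes +[[[[[x1, x6], x4], x3], x2], x5]
  the word x1x6x4x3x5x2 carries sign -1 and contributes -[[[[[x1, x6], x4], x3], x5], x2]


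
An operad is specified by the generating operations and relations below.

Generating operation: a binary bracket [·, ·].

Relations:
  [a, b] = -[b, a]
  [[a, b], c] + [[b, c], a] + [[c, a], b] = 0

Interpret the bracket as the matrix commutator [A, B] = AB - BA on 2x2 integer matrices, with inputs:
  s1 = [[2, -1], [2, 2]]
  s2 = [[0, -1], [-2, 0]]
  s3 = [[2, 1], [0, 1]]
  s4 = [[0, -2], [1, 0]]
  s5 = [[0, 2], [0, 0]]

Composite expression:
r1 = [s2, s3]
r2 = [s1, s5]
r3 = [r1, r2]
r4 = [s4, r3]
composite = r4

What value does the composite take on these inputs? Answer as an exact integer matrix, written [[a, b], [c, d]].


[[-40, 0], [0, 40]]


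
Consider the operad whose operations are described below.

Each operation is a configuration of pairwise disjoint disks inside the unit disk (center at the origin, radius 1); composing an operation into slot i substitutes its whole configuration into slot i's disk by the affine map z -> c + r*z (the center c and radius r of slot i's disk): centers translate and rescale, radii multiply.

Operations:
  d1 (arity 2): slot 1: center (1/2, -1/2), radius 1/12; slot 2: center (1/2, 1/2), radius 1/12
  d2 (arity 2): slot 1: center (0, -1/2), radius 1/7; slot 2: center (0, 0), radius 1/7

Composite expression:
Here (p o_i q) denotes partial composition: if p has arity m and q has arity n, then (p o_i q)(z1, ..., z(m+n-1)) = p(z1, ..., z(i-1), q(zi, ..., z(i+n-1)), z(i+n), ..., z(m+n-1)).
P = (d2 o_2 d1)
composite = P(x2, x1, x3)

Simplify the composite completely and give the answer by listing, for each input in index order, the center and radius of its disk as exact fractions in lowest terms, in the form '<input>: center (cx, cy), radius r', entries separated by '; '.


x1: center (1/14, -1/14), radius 1/84; x2: center (0, -1/2), radius 1/7; x3: center (1/14, 1/14), radius 1/84

Nesting under d2 composes maps z -> c + r*z down each x-path.
input x2: composing its 1 substitution step yields center (0, -1/2), radius 1/7
input x1: composing its 2 substitution steps yields center (1/14, -1/14), radius 1/84
input x3: composing its 2 substitution steps yields center (1/14, 1/14), radius 1/84


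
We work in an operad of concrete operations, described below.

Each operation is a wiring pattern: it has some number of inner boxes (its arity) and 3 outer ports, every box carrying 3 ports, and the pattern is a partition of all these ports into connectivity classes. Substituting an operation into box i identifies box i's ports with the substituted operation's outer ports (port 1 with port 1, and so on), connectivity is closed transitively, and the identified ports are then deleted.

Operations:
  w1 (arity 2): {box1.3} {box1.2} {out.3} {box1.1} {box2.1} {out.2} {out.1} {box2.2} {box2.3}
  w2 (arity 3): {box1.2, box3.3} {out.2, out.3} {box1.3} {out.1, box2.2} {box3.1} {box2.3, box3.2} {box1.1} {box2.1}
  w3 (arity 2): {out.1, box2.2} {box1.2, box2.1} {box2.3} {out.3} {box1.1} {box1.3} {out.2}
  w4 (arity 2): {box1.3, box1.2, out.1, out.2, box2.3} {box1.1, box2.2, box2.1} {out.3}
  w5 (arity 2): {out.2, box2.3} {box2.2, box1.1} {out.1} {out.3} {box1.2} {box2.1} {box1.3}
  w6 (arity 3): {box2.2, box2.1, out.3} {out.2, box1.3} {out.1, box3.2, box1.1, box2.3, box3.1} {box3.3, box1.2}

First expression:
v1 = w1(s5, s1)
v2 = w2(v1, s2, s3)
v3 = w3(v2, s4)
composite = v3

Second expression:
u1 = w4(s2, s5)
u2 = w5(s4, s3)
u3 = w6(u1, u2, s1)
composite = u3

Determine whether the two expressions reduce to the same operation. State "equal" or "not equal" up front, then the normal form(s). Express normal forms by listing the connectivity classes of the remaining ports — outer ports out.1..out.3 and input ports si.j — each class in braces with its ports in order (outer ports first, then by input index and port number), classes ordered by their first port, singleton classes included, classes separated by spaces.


not equal; first: {out.1, s4.2} {out.2} {out.3} {s1.1} {s1.2} {s1.3} {s2.1} {s2.2} {s2.3, s3.2} {s3.1} {s3.3} {s4.1} {s4.3} {s5.1} {s5.2} {s5.3}; second: {out.1, s1.1, s1.2, s1.3, s2.2, s2.3, s5.3} {out.2} {out.3, s3.3} {s2.1, s5.1, s5.2} {s3.1} {s3.2, s4.1} {s4.2} {s4.3}

In normal form, the first expression is {out.1, s4.2} {out.2} {out.3} {s1.1} {s1.2} {s1.3} {s2.1} {s2.2} {s2.3, s3.2} {s3.1} {s3.3} {s4.1} {s4.3} {s5.1} {s5.2} {s5.3}
In normal form, the second expression is {out.1, s1.1, s1.2, s1.3, s2.2, s2.3, s5.3} {out.2} {out.3, s3.3} {s2.1, s5.1, s5.2} {s3.1} {s3.2, s4.1} {s4.2} {s4.3}
Different reductions; not equal.


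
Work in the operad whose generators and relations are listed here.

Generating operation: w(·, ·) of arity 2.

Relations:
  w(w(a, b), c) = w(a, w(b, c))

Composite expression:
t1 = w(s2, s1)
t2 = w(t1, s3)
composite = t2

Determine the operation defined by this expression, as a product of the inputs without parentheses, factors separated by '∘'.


s2 ∘ s1 ∘ s3

Under associativity of w, the answer is the s's in reading order.
w(s2, s1) flattens to s2 ∘ s1
w(w(s2, s1), s3) flattens to s2 ∘ s1 ∘ s3


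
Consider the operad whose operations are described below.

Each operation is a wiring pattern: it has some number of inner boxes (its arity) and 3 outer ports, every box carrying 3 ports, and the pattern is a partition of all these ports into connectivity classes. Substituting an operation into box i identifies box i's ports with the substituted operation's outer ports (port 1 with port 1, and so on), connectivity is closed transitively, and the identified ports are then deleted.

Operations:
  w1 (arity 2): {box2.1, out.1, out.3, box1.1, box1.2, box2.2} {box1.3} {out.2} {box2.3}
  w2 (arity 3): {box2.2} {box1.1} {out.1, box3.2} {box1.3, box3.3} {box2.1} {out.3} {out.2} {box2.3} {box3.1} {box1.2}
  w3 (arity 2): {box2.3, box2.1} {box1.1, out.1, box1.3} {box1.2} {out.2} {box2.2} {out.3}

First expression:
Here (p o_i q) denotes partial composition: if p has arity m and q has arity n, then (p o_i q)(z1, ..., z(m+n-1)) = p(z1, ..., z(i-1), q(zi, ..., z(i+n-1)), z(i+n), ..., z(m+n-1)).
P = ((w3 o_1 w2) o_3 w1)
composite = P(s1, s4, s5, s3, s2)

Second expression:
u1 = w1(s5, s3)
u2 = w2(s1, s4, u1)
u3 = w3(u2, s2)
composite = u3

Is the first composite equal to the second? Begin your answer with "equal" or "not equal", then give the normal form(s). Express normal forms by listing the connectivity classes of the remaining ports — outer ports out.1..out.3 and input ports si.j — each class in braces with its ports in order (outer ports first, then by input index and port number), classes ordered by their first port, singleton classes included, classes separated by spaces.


equal: each reduces to {out.1} {out.2} {out.3} {s1.1} {s1.2} {s1.3, s3.1, s3.2, s5.1, s5.2} {s2.1, s2.3} {s2.2} {s3.3} {s4.1} {s4.2} {s4.3} {s5.3}


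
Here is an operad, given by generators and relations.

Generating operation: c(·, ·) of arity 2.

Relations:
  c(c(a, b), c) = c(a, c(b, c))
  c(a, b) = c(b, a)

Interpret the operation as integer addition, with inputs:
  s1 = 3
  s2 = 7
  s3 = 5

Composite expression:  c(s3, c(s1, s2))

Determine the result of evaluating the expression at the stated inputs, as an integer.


15


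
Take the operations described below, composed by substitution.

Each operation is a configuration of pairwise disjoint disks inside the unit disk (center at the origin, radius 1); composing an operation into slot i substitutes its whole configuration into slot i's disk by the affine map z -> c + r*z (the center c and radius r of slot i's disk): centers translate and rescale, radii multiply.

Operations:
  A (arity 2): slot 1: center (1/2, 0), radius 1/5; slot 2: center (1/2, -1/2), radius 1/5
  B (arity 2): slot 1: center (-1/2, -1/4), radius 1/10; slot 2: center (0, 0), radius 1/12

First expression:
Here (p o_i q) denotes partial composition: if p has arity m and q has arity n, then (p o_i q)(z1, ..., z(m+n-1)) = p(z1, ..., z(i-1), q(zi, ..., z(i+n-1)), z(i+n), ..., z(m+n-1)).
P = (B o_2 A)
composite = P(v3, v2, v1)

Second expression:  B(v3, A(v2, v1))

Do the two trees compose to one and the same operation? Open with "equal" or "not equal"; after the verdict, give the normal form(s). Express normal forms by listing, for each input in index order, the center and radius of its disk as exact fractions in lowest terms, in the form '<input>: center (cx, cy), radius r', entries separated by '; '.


equal; both compose to v1: center (1/24, -1/24), radius 1/60; v2: center (1/24, 0), radius 1/60; v3: center (-1/2, -1/4), radius 1/10


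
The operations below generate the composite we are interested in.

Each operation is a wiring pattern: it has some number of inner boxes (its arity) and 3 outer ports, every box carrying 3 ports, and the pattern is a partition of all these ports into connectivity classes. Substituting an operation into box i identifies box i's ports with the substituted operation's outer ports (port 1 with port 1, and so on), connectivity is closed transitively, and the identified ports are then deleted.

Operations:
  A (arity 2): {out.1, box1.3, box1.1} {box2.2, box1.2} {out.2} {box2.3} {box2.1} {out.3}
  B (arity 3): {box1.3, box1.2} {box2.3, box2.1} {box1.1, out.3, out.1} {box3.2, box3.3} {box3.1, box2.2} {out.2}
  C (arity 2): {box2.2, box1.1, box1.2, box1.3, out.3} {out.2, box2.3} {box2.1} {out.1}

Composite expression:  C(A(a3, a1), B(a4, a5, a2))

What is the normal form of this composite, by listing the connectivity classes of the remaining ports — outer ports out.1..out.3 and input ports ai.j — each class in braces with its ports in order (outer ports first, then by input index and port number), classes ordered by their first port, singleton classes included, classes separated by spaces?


Connectivity passes through glued C-boundaries; trace each wire chain.
after A, the pattern on (a3, a1) reads {out.1, a3.1, a3.3} {out.2} {out.3} {a1.1} {a1.2, a3.2} {a1.3} (out.j = its outer ports)
after B, the pattern on (a4, a5, a2) reads {out.1, out.3, a4.1} {out.2} {a2.1, a5.2} {a2.2, a2.3} {a4.2, a4.3} {a5.1, a5.3} (out.j = its outer ports)
after C, the pattern on (a3, a1, a4, a5, a2) reads {out.1} {out.2, a4.1} {out.3, a3.1, a3.3} {a1.1} {a1.2, a3.2} {a1.3} {a2.1, a5.2} {a2.2, a2.3} {a4.2, a4.3} {a5.1, a5.3} (out.j = its outer ports)

{out.1} {out.2, a4.1} {out.3, a3.1, a3.3} {a1.1} {a1.2, a3.2} {a1.3} {a2.1, a5.2} {a2.2, a2.3} {a4.2, a4.3} {a5.1, a5.3}


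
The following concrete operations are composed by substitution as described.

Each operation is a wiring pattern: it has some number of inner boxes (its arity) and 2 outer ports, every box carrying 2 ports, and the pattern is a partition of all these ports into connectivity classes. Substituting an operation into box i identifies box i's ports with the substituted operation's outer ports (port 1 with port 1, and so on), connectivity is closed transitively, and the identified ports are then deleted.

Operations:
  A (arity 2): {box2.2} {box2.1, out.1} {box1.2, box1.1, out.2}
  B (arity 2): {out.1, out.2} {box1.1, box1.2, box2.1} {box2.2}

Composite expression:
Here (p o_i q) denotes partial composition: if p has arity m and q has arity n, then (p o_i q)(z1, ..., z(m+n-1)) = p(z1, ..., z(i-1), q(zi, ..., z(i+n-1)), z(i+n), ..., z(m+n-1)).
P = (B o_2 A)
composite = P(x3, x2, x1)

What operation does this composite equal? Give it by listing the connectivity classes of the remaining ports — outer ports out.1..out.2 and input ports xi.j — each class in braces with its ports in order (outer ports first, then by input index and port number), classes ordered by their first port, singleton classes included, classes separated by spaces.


{out.1, out.2} {x1.1, x3.1, x3.2} {x1.2} {x2.1, x2.2}

Substituting into B glues patterns; closure does the rest.
the subtree at A composes to {out.1, x1.1} {out.2, x2.1, x2.2} {x1.2} on (x2, x1); out.j = own outer ports
the subtree at B composes to {out.1, out.2} {x1.1, x3.1, x3.2} {x1.2} {x2.1, x2.2} on (x3, x2, x1); out.j = own outer ports


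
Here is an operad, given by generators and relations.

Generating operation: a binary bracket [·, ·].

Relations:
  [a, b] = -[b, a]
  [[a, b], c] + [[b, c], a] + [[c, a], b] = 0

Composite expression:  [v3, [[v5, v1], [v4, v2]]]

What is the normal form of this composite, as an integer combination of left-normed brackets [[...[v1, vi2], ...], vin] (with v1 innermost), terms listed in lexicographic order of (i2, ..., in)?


In the tensor algebra, words opening v1 carry the v1-anchored form.
Composite bracket: [v3, [[v5, v1], [v4, v2]]]
Expanding via [a, b] = ab - ba: 16 signed words (2^4 = 16).
The v1-initial words carry the normal form:
  v1v5v2v4v3 (sign -1) contributes -[[[[v1, v5], v2], v4], v3]
  v1v5v4v2v3 (sign +1) contributes +[[[[v1, v5], v4], v2], v3]

-[[[[v1, v5], v2], v4], v3] + [[[[v1, v5], v4], v2], v3]


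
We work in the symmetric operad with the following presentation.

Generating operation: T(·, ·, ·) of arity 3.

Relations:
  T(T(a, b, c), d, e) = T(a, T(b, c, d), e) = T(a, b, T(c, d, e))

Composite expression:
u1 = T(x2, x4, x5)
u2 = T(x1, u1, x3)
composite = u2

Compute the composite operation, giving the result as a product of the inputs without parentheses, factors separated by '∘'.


All parenthesizations of T agree; list the x-inputs left to right.
T(x2, x4, x5) linearizes to x2 ∘ x4 ∘ x5
T(x1, T(x2, x4, x5), x3) linearizes to x1 ∘ x2 ∘ x4 ∘ x5 ∘ x3

x1 ∘ x2 ∘ x4 ∘ x5 ∘ x3


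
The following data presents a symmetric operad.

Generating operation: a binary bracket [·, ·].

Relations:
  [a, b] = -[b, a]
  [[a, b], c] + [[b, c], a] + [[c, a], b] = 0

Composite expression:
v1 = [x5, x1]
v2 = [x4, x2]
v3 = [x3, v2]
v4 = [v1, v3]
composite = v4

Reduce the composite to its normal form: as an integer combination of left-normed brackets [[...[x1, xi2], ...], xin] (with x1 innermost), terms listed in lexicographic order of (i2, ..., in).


-[[[[x1, x5], x2], x4], x3] + [[[[x1, x5], x3], x2], x4] - [[[[x1, x5], x3], x4], x2] + [[[[x1, x5], x4], x2], x3]


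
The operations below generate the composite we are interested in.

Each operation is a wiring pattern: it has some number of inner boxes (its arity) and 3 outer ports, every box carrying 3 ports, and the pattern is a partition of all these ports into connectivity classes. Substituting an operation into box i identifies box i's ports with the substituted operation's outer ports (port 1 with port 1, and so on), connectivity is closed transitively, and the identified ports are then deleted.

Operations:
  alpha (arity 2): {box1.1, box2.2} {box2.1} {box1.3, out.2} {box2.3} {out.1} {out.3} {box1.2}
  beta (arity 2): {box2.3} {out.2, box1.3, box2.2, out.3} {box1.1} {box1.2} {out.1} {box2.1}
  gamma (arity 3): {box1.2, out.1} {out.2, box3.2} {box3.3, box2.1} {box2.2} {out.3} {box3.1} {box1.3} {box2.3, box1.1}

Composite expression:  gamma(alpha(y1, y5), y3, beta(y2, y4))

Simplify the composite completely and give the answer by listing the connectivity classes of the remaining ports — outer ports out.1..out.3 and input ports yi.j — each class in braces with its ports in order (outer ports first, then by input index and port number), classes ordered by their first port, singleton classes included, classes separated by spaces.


Two ports join when wires chain via gamma-identified ports.
the subtree at alpha composes to {out.1} {out.2, y1.3} {out.3} {y1.1, y5.2} {y1.2} {y5.1} {y5.3} on (y1, y5); out.j = own outer ports
the subtree at beta composes to {out.1} {out.2, out.3, y2.3, y4.2} {y2.1} {y2.2} {y4.1} {y4.3} on (y2, y4); out.j = own outer ports
the subtree at gamma composes to {out.1, y1.3} {out.2, y2.3, y3.1, y4.2} {out.3} {y1.1, y5.2} {y1.2} {y2.1} {y2.2} {y3.2} {y3.3} {y4.1} {y4.3} {y5.1} {y5.3} on (y1, y5, y3, y2, y4); out.j = own outer ports

{out.1, y1.3} {out.2, y2.3, y3.1, y4.2} {out.3} {y1.1, y5.2} {y1.2} {y2.1} {y2.2} {y3.2} {y3.3} {y4.1} {y4.3} {y5.1} {y5.3}


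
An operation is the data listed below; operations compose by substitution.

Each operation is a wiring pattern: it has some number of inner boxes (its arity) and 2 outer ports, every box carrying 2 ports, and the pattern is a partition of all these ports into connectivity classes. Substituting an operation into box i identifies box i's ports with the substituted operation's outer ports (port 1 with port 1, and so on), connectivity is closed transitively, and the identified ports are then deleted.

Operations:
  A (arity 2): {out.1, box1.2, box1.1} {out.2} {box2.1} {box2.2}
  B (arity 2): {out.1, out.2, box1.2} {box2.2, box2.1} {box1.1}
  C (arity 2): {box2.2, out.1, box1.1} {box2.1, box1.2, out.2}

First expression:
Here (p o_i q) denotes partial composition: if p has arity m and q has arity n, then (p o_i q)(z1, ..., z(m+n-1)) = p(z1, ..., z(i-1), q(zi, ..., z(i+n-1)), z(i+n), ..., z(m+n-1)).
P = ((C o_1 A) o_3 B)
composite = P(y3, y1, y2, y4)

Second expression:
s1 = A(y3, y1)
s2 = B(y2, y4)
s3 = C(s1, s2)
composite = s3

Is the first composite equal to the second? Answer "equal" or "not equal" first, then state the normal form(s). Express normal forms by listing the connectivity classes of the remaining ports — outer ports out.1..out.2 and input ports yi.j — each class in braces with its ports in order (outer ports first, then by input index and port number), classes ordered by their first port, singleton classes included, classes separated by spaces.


equal; the common form is {out.1, out.2, y2.2, y3.1, y3.2} {y1.1} {y1.2} {y2.1} {y4.1, y4.2}

In normal form, the first expression is {out.1, out.2, y2.2, y3.1, y3.2} {y1.1} {y1.2} {y2.1} {y4.1, y4.2}
In normal form, the second expression is {out.1, out.2, y2.2, y3.1, y3.2} {y1.1} {y1.2} {y2.1} {y4.1, y4.2}
One common form — equal.
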